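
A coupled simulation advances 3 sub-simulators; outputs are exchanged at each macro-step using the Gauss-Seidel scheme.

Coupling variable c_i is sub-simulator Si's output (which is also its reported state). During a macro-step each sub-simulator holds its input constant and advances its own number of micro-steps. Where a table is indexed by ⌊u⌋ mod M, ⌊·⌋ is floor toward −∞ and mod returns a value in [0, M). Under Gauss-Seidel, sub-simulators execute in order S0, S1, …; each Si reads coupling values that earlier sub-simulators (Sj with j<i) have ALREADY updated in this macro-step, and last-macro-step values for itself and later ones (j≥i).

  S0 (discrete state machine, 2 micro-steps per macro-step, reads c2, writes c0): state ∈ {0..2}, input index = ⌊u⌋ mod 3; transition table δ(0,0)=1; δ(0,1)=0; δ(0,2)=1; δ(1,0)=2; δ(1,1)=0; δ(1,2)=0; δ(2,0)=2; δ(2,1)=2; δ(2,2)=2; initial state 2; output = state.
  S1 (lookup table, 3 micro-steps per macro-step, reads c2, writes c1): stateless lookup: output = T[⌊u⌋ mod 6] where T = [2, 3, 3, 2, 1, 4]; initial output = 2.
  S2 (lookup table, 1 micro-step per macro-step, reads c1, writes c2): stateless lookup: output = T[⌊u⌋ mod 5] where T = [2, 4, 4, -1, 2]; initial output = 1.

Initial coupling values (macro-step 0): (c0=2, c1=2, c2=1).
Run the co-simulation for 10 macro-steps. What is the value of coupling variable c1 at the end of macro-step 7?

macro 1: S0 reads c2=1 → after 2×micro: 2; S1 reads c2=1 → after 3×micro: 3; S2 reads c1=3 → after 1×micro: -1 ⇒ (c0=2, c1=3, c2=-1)
macro 2: S0 reads c2=-1 → after 2×micro: 2; S1 reads c2=-1 → after 3×micro: 4; S2 reads c1=4 → after 1×micro: 2 ⇒ (c0=2, c1=4, c2=2)
macro 3: S0 reads c2=2 → after 2×micro: 2; S1 reads c2=2 → after 3×micro: 3; S2 reads c1=3 → after 1×micro: -1 ⇒ (c0=2, c1=3, c2=-1)
macro 4: S0 reads c2=-1 → after 2×micro: 2; S1 reads c2=-1 → after 3×micro: 4; S2 reads c1=4 → after 1×micro: 2 ⇒ (c0=2, c1=4, c2=2)
macro 5: S0 reads c2=2 → after 2×micro: 2; S1 reads c2=2 → after 3×micro: 3; S2 reads c1=3 → after 1×micro: -1 ⇒ (c0=2, c1=3, c2=-1)
macro 6: S0 reads c2=-1 → after 2×micro: 2; S1 reads c2=-1 → after 3×micro: 4; S2 reads c1=4 → after 1×micro: 2 ⇒ (c0=2, c1=4, c2=2)
macro 7: S0 reads c2=2 → after 2×micro: 2; S1 reads c2=2 → after 3×micro: 3; S2 reads c1=3 → after 1×micro: -1 ⇒ (c0=2, c1=3, c2=-1)
macro 8: S0 reads c2=-1 → after 2×micro: 2; S1 reads c2=-1 → after 3×micro: 4; S2 reads c1=4 → after 1×micro: 2 ⇒ (c0=2, c1=4, c2=2)
macro 9: S0 reads c2=2 → after 2×micro: 2; S1 reads c2=2 → after 3×micro: 3; S2 reads c1=3 → after 1×micro: -1 ⇒ (c0=2, c1=3, c2=-1)
macro 10: S0 reads c2=-1 → after 2×micro: 2; S1 reads c2=-1 → after 3×micro: 4; S2 reads c1=4 → after 1×micro: 2 ⇒ (c0=2, c1=4, c2=2)

c1 at macro-step 7 = 3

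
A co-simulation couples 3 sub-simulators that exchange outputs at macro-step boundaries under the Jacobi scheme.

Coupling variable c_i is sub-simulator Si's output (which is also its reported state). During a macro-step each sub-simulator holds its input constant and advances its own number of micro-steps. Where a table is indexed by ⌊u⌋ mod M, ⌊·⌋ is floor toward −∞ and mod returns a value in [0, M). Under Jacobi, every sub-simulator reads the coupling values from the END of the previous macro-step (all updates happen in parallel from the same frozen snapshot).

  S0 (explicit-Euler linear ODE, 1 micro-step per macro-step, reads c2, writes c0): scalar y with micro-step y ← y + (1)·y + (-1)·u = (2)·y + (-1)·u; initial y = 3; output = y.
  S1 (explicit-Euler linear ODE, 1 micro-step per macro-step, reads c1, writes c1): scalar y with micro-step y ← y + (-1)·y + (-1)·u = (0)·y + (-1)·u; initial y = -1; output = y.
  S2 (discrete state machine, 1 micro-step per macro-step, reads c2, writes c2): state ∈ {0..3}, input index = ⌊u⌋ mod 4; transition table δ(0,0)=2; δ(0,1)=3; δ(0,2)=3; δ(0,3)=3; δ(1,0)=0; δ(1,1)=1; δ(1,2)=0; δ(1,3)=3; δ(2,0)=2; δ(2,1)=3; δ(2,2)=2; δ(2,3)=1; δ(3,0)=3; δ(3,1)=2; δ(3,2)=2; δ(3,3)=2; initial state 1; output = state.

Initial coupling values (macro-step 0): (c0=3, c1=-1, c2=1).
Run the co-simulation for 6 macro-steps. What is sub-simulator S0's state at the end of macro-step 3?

S0 state at macro-step 3 = 17

macro 1: S0 reads c2=1 → after 1×micro: 5; S1 reads c1=-1 → after 1×micro: 1; S2 reads c2=1 → after 1×micro: 1 ⇒ (c0=5, c1=1, c2=1)
macro 2: S0 reads c2=1 → after 1×micro: 9; S1 reads c1=1 → after 1×micro: -1; S2 reads c2=1 → after 1×micro: 1 ⇒ (c0=9, c1=-1, c2=1)
macro 3: S0 reads c2=1 → after 1×micro: 17; S1 reads c1=-1 → after 1×micro: 1; S2 reads c2=1 → after 1×micro: 1 ⇒ (c0=17, c1=1, c2=1)
macro 4: S0 reads c2=1 → after 1×micro: 33; S1 reads c1=1 → after 1×micro: -1; S2 reads c2=1 → after 1×micro: 1 ⇒ (c0=33, c1=-1, c2=1)
macro 5: S0 reads c2=1 → after 1×micro: 65; S1 reads c1=-1 → after 1×micro: 1; S2 reads c2=1 → after 1×micro: 1 ⇒ (c0=65, c1=1, c2=1)
macro 6: S0 reads c2=1 → after 1×micro: 129; S1 reads c1=1 → after 1×micro: -1; S2 reads c2=1 → after 1×micro: 1 ⇒ (c0=129, c1=-1, c2=1)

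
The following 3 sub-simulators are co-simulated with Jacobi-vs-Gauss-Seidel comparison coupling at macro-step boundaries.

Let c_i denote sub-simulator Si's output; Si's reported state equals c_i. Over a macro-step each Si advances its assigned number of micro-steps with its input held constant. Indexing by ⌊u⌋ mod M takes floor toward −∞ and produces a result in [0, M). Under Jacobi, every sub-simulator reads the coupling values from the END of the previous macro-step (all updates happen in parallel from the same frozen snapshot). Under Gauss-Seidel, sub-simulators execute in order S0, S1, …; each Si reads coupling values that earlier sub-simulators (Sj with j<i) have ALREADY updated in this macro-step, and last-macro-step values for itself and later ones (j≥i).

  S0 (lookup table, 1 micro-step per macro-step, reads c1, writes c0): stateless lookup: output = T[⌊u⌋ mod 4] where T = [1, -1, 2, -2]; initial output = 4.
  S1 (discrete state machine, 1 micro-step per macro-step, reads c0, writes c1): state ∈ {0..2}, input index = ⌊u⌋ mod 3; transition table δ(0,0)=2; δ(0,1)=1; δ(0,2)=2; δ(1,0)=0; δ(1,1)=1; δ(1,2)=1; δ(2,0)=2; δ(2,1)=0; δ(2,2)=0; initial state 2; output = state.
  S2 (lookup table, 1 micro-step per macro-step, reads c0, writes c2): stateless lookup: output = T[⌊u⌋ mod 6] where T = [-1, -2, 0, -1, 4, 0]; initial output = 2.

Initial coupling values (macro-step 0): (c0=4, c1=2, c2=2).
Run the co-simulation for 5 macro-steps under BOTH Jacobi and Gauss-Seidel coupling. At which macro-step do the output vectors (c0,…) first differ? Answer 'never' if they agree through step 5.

first divergence at macro-step: 1

[Jacobi] macro 1: S0 reads c1=2 → after 1×micro: 2; S1 reads c0=4 → after 1×micro: 0; S2 reads c0=4 → after 1×micro: 4 ⇒ (c0=2, c1=0, c2=4)
[Jacobi] macro 2: S0 reads c1=0 → after 1×micro: 1; S1 reads c0=2 → after 1×micro: 2; S2 reads c0=2 → after 1×micro: 0 ⇒ (c0=1, c1=2, c2=0)
[Jacobi] macro 3: S0 reads c1=2 → after 1×micro: 2; S1 reads c0=1 → after 1×micro: 0; S2 reads c0=1 → after 1×micro: -2 ⇒ (c0=2, c1=0, c2=-2)
[Jacobi] macro 4: S0 reads c1=0 → after 1×micro: 1; S1 reads c0=2 → after 1×micro: 2; S2 reads c0=2 → after 1×micro: 0 ⇒ (c0=1, c1=2, c2=0)
[Jacobi] macro 5: S0 reads c1=2 → after 1×micro: 2; S1 reads c0=1 → after 1×micro: 0; S2 reads c0=1 → after 1×micro: -2 ⇒ (c0=2, c1=0, c2=-2)
[Gauss-Seidel] macro 1: S0 reads c1=2 → after 1×micro: 2; S1 reads c0=2 → after 1×micro: 0; S2 reads c0=2 → after 1×micro: 0 ⇒ (c0=2, c1=0, c2=0)
[Gauss-Seidel] macro 2: S0 reads c1=0 → after 1×micro: 1; S1 reads c0=1 → after 1×micro: 1; S2 reads c0=1 → after 1×micro: -2 ⇒ (c0=1, c1=1, c2=-2)
[Gauss-Seidel] macro 3: S0 reads c1=1 → after 1×micro: -1; S1 reads c0=-1 → after 1×micro: 1; S2 reads c0=-1 → after 1×micro: 0 ⇒ (c0=-1, c1=1, c2=0)
[Gauss-Seidel] macro 4: S0 reads c1=1 → after 1×micro: -1; S1 reads c0=-1 → after 1×micro: 1; S2 reads c0=-1 → after 1×micro: 0 ⇒ (c0=-1, c1=1, c2=0)
[Gauss-Seidel] macro 5: S0 reads c1=1 → after 1×micro: -1; S1 reads c0=-1 → after 1×micro: 1; S2 reads c0=-1 → after 1×micro: 0 ⇒ (c0=-1, c1=1, c2=0)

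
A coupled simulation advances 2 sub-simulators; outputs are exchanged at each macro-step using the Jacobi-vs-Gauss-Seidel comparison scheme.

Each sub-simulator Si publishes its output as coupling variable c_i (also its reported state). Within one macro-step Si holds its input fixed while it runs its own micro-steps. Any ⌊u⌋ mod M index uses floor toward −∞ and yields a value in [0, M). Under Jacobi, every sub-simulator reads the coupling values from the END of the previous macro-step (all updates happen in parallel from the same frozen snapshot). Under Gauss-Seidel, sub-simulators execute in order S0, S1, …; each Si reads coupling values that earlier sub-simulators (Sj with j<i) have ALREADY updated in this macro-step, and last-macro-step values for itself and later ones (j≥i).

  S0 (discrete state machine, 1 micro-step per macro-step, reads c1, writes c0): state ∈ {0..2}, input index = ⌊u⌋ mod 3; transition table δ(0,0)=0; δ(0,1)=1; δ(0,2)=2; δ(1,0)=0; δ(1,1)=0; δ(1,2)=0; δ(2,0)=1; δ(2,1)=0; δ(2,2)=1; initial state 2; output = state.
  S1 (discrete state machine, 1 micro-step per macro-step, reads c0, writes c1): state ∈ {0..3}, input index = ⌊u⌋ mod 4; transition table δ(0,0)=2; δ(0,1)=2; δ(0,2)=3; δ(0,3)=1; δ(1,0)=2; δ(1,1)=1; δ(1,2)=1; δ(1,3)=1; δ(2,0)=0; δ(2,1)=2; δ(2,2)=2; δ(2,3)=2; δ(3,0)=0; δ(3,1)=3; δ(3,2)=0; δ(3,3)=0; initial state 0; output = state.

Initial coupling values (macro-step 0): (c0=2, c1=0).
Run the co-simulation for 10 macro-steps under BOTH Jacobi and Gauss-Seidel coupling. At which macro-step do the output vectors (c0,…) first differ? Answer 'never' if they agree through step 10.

[Jacobi] macro 1: S0 reads c1=0 → after 1×micro: 1; S1 reads c0=2 → after 1×micro: 3 ⇒ (c0=1, c1=3)
[Jacobi] macro 2: S0 reads c1=3 → after 1×micro: 0; S1 reads c0=1 → after 1×micro: 3 ⇒ (c0=0, c1=3)
[Jacobi] macro 3: S0 reads c1=3 → after 1×micro: 0; S1 reads c0=0 → after 1×micro: 0 ⇒ (c0=0, c1=0)
[Jacobi] macro 4: S0 reads c1=0 → after 1×micro: 0; S1 reads c0=0 → after 1×micro: 2 ⇒ (c0=0, c1=2)
[Jacobi] macro 5: S0 reads c1=2 → after 1×micro: 2; S1 reads c0=0 → after 1×micro: 0 ⇒ (c0=2, c1=0)
[Jacobi] macro 6: S0 reads c1=0 → after 1×micro: 1; S1 reads c0=2 → after 1×micro: 3 ⇒ (c0=1, c1=3)
[Jacobi] macro 7: S0 reads c1=3 → after 1×micro: 0; S1 reads c0=1 → after 1×micro: 3 ⇒ (c0=0, c1=3)
[Jacobi] macro 8: S0 reads c1=3 → after 1×micro: 0; S1 reads c0=0 → after 1×micro: 0 ⇒ (c0=0, c1=0)
[Jacobi] macro 9: S0 reads c1=0 → after 1×micro: 0; S1 reads c0=0 → after 1×micro: 2 ⇒ (c0=0, c1=2)
[Jacobi] macro 10: S0 reads c1=2 → after 1×micro: 2; S1 reads c0=0 → after 1×micro: 0 ⇒ (c0=2, c1=0)
[Gauss-Seidel] macro 1: S0 reads c1=0 → after 1×micro: 1; S1 reads c0=1 → after 1×micro: 2 ⇒ (c0=1, c1=2)
[Gauss-Seidel] macro 2: S0 reads c1=2 → after 1×micro: 0; S1 reads c0=0 → after 1×micro: 0 ⇒ (c0=0, c1=0)
[Gauss-Seidel] macro 3: S0 reads c1=0 → after 1×micro: 0; S1 reads c0=0 → after 1×micro: 2 ⇒ (c0=0, c1=2)
[Gauss-Seidel] macro 4: S0 reads c1=2 → after 1×micro: 2; S1 reads c0=2 → after 1×micro: 2 ⇒ (c0=2, c1=2)
[Gauss-Seidel] macro 5: S0 reads c1=2 → after 1×micro: 1; S1 reads c0=1 → after 1×micro: 2 ⇒ (c0=1, c1=2)
[Gauss-Seidel] macro 6: S0 reads c1=2 → after 1×micro: 0; S1 reads c0=0 → after 1×micro: 0 ⇒ (c0=0, c1=0)
[Gauss-Seidel] macro 7: S0 reads c1=0 → after 1×micro: 0; S1 reads c0=0 → after 1×micro: 2 ⇒ (c0=0, c1=2)
[Gauss-Seidel] macro 8: S0 reads c1=2 → after 1×micro: 2; S1 reads c0=2 → after 1×micro: 2 ⇒ (c0=2, c1=2)
[Gauss-Seidel] macro 9: S0 reads c1=2 → after 1×micro: 1; S1 reads c0=1 → after 1×micro: 2 ⇒ (c0=1, c1=2)
[Gauss-Seidel] macro 10: S0 reads c1=2 → after 1×micro: 0; S1 reads c0=0 → after 1×micro: 0 ⇒ (c0=0, c1=0)

first divergence at macro-step: 1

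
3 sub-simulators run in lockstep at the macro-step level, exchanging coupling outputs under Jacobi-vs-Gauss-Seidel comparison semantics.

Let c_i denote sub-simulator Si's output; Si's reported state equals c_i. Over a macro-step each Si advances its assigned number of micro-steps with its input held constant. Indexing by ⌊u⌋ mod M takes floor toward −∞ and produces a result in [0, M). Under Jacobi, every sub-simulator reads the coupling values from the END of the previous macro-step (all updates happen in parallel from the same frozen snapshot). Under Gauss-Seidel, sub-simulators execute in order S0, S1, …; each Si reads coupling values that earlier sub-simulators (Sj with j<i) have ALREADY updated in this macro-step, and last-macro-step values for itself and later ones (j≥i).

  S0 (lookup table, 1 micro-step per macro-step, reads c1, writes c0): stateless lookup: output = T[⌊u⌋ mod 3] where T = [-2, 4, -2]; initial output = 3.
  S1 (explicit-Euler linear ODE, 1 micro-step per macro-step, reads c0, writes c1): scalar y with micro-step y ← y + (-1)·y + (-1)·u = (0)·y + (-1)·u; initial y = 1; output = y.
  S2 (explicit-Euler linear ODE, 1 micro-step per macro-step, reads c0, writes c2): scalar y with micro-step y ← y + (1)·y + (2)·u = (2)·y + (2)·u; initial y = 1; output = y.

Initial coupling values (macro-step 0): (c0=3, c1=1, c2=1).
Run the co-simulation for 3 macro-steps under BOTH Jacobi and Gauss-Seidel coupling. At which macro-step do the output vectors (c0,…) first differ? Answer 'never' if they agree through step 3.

first divergence at macro-step: 1

[Jacobi] macro 1: S0 reads c1=1 → after 1×micro: 4; S1 reads c0=3 → after 1×micro: -3; S2 reads c0=3 → after 1×micro: 8 ⇒ (c0=4, c1=-3, c2=8)
[Jacobi] macro 2: S0 reads c1=-3 → after 1×micro: -2; S1 reads c0=4 → after 1×micro: -4; S2 reads c0=4 → after 1×micro: 24 ⇒ (c0=-2, c1=-4, c2=24)
[Jacobi] macro 3: S0 reads c1=-4 → after 1×micro: -2; S1 reads c0=-2 → after 1×micro: 2; S2 reads c0=-2 → after 1×micro: 44 ⇒ (c0=-2, c1=2, c2=44)
[Gauss-Seidel] macro 1: S0 reads c1=1 → after 1×micro: 4; S1 reads c0=4 → after 1×micro: -4; S2 reads c0=4 → after 1×micro: 10 ⇒ (c0=4, c1=-4, c2=10)
[Gauss-Seidel] macro 2: S0 reads c1=-4 → after 1×micro: -2; S1 reads c0=-2 → after 1×micro: 2; S2 reads c0=-2 → after 1×micro: 16 ⇒ (c0=-2, c1=2, c2=16)
[Gauss-Seidel] macro 3: S0 reads c1=2 → after 1×micro: -2; S1 reads c0=-2 → after 1×micro: 2; S2 reads c0=-2 → after 1×micro: 28 ⇒ (c0=-2, c1=2, c2=28)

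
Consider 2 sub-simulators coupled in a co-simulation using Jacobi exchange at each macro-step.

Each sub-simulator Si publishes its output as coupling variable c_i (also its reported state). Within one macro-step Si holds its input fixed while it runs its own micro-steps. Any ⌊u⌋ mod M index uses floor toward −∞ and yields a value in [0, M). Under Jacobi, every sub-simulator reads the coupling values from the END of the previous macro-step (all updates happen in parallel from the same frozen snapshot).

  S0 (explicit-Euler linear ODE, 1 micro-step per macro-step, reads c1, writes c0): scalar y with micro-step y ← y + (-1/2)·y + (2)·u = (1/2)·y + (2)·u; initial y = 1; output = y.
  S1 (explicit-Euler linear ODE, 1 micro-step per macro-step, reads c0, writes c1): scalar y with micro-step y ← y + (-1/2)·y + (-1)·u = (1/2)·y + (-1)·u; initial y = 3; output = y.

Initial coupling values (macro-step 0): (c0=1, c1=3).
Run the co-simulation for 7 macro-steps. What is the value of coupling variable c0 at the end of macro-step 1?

c0 at macro-step 1 = 13/2

macro 1: S0 reads c1=3 → after 1×micro: 13/2; S1 reads c0=1 → after 1×micro: 1/2 ⇒ (c0=13/2, c1=1/2)
macro 2: S0 reads c1=1/2 → after 1×micro: 17/4; S1 reads c0=13/2 → after 1×micro: -25/4 ⇒ (c0=17/4, c1=-25/4)
macro 3: S0 reads c1=-25/4 → after 1×micro: -83/8; S1 reads c0=17/4 → after 1×micro: -59/8 ⇒ (c0=-83/8, c1=-59/8)
macro 4: S0 reads c1=-59/8 → after 1×micro: -319/16; S1 reads c0=-83/8 → after 1×micro: 107/16 ⇒ (c0=-319/16, c1=107/16)
macro 5: S0 reads c1=107/16 → after 1×micro: 109/32; S1 reads c0=-319/16 → after 1×micro: 745/32 ⇒ (c0=109/32, c1=745/32)
macro 6: S0 reads c1=745/32 → after 1×micro: 3089/64; S1 reads c0=109/32 → after 1×micro: 527/64 ⇒ (c0=3089/64, c1=527/64)
macro 7: S0 reads c1=527/64 → after 1×micro: 5197/128; S1 reads c0=3089/64 → after 1×micro: -5651/128 ⇒ (c0=5197/128, c1=-5651/128)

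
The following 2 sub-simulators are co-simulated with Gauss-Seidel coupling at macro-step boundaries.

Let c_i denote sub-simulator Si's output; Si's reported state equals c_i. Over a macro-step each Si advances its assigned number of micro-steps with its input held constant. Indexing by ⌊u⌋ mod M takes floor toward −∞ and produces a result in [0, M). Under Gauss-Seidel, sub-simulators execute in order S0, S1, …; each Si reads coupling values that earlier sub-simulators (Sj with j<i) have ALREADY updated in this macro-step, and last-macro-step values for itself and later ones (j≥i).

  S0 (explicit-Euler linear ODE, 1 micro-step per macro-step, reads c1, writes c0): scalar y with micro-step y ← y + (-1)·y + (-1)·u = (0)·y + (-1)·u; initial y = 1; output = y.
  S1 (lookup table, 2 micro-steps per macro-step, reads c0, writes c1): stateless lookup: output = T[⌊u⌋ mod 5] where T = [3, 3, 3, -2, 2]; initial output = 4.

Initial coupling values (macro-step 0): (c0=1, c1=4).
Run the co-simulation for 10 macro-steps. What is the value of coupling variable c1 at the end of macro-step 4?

macro 1: S0 reads c1=4 → after 1×micro: -4; S1 reads c0=-4 → after 2×micro: 3 ⇒ (c0=-4, c1=3)
macro 2: S0 reads c1=3 → after 1×micro: -3; S1 reads c0=-3 → after 2×micro: 3 ⇒ (c0=-3, c1=3)
macro 3: S0 reads c1=3 → after 1×micro: -3; S1 reads c0=-3 → after 2×micro: 3 ⇒ (c0=-3, c1=3)
macro 4: S0 reads c1=3 → after 1×micro: -3; S1 reads c0=-3 → after 2×micro: 3 ⇒ (c0=-3, c1=3)
macro 5: S0 reads c1=3 → after 1×micro: -3; S1 reads c0=-3 → after 2×micro: 3 ⇒ (c0=-3, c1=3)
macro 6: S0 reads c1=3 → after 1×micro: -3; S1 reads c0=-3 → after 2×micro: 3 ⇒ (c0=-3, c1=3)
macro 7: S0 reads c1=3 → after 1×micro: -3; S1 reads c0=-3 → after 2×micro: 3 ⇒ (c0=-3, c1=3)
macro 8: S0 reads c1=3 → after 1×micro: -3; S1 reads c0=-3 → after 2×micro: 3 ⇒ (c0=-3, c1=3)
macro 9: S0 reads c1=3 → after 1×micro: -3; S1 reads c0=-3 → after 2×micro: 3 ⇒ (c0=-3, c1=3)
macro 10: S0 reads c1=3 → after 1×micro: -3; S1 reads c0=-3 → after 2×micro: 3 ⇒ (c0=-3, c1=3)

c1 at macro-step 4 = 3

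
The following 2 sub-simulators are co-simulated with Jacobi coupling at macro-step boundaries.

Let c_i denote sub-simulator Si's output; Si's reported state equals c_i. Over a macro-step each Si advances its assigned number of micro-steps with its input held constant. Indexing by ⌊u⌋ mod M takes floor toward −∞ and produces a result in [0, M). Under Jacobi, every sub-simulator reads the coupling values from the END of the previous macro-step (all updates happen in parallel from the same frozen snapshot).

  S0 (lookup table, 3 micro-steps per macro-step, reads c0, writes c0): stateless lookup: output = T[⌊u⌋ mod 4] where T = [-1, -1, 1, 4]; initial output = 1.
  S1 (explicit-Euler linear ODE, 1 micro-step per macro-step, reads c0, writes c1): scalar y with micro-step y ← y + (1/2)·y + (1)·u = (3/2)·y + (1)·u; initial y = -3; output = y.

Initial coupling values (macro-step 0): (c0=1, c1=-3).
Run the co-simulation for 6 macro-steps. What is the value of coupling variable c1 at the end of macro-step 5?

c1 at macro-step 5 = -307/32

macro 1: S0 reads c0=1 → after 3×micro: -1; S1 reads c0=1 → after 1×micro: -7/2 ⇒ (c0=-1, c1=-7/2)
macro 2: S0 reads c0=-1 → after 3×micro: 4; S1 reads c0=-1 → after 1×micro: -25/4 ⇒ (c0=4, c1=-25/4)
macro 3: S0 reads c0=4 → after 3×micro: -1; S1 reads c0=4 → after 1×micro: -43/8 ⇒ (c0=-1, c1=-43/8)
macro 4: S0 reads c0=-1 → after 3×micro: 4; S1 reads c0=-1 → after 1×micro: -145/16 ⇒ (c0=4, c1=-145/16)
macro 5: S0 reads c0=4 → after 3×micro: -1; S1 reads c0=4 → after 1×micro: -307/32 ⇒ (c0=-1, c1=-307/32)
macro 6: S0 reads c0=-1 → after 3×micro: 4; S1 reads c0=-1 → after 1×micro: -985/64 ⇒ (c0=4, c1=-985/64)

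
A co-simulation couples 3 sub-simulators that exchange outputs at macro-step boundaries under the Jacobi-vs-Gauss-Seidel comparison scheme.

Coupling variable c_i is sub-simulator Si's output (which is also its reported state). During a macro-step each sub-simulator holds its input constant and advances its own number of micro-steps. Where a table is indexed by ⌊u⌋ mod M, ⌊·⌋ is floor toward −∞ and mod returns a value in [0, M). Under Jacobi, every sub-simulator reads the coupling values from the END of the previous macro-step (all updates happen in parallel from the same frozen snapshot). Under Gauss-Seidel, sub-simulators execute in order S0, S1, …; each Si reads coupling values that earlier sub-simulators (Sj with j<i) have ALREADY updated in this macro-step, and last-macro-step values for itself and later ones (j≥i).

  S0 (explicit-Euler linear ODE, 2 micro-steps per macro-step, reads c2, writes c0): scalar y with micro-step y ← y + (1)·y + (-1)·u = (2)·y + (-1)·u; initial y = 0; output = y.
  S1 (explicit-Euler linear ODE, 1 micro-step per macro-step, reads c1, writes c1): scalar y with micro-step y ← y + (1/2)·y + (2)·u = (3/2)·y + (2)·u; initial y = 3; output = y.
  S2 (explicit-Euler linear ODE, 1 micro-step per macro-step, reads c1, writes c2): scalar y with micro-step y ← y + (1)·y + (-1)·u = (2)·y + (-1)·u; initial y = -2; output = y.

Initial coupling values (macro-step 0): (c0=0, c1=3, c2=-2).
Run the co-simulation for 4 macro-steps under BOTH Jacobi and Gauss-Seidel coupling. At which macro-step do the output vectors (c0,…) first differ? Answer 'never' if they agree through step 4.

[Jacobi] macro 1: S0 reads c2=-2 → after 2×micro: 6; S1 reads c1=3 → after 1×micro: 21/2; S2 reads c1=3 → after 1×micro: -7 ⇒ (c0=6, c1=21/2, c2=-7)
[Jacobi] macro 2: S0 reads c2=-7 → after 2×micro: 45; S1 reads c1=21/2 → after 1×micro: 147/4; S2 reads c1=21/2 → after 1×micro: -49/2 ⇒ (c0=45, c1=147/4, c2=-49/2)
[Jacobi] macro 3: S0 reads c2=-49/2 → after 2×micro: 507/2; S1 reads c1=147/4 → after 1×micro: 1029/8; S2 reads c1=147/4 → after 1×micro: -343/4 ⇒ (c0=507/2, c1=1029/8, c2=-343/4)
[Jacobi] macro 4: S0 reads c2=-343/4 → after 2×micro: 5085/4; S1 reads c1=1029/8 → after 1×micro: 7203/16; S2 reads c1=1029/8 → after 1×micro: -2401/8 ⇒ (c0=5085/4, c1=7203/16, c2=-2401/8)
[Gauss-Seidel] macro 1: S0 reads c2=-2 → after 2×micro: 6; S1 reads c1=3 → after 1×micro: 21/2; S2 reads c1=21/2 → after 1×micro: -29/2 ⇒ (c0=6, c1=21/2, c2=-29/2)
[Gauss-Seidel] macro 2: S0 reads c2=-29/2 → after 2×micro: 135/2; S1 reads c1=21/2 → after 1×micro: 147/4; S2 reads c1=147/4 → after 1×micro: -263/4 ⇒ (c0=135/2, c1=147/4, c2=-263/4)
[Gauss-Seidel] macro 3: S0 reads c2=-263/4 → after 2×micro: 1869/4; S1 reads c1=147/4 → after 1×micro: 1029/8; S2 reads c1=1029/8 → after 1×micro: -2081/8 ⇒ (c0=1869/4, c1=1029/8, c2=-2081/8)
[Gauss-Seidel] macro 4: S0 reads c2=-2081/8 → after 2×micro: 21195/8; S1 reads c1=1029/8 → after 1×micro: 7203/16; S2 reads c1=7203/16 → after 1×micro: -15527/16 ⇒ (c0=21195/8, c1=7203/16, c2=-15527/16)

first divergence at macro-step: 1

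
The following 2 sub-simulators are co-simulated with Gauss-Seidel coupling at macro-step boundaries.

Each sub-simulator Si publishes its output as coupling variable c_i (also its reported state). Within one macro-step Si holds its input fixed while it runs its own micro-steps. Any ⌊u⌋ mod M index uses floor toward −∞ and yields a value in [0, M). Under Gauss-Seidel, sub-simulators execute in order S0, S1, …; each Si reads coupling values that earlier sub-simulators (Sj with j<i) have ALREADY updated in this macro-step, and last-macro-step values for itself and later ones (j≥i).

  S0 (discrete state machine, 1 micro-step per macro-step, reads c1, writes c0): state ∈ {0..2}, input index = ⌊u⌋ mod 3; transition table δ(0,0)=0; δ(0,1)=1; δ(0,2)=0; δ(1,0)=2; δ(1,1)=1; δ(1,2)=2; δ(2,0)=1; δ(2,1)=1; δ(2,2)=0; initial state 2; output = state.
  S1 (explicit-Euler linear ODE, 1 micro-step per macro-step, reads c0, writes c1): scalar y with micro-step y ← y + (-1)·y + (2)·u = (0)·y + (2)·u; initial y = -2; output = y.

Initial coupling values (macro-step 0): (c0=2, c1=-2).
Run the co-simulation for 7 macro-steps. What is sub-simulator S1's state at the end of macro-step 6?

macro 1: S0 reads c1=-2 → after 1×micro: 1; S1 reads c0=1 → after 1×micro: 2 ⇒ (c0=1, c1=2)
macro 2: S0 reads c1=2 → after 1×micro: 2; S1 reads c0=2 → after 1×micro: 4 ⇒ (c0=2, c1=4)
macro 3: S0 reads c1=4 → after 1×micro: 1; S1 reads c0=1 → after 1×micro: 2 ⇒ (c0=1, c1=2)
macro 4: S0 reads c1=2 → after 1×micro: 2; S1 reads c0=2 → after 1×micro: 4 ⇒ (c0=2, c1=4)
macro 5: S0 reads c1=4 → after 1×micro: 1; S1 reads c0=1 → after 1×micro: 2 ⇒ (c0=1, c1=2)
macro 6: S0 reads c1=2 → after 1×micro: 2; S1 reads c0=2 → after 1×micro: 4 ⇒ (c0=2, c1=4)
macro 7: S0 reads c1=4 → after 1×micro: 1; S1 reads c0=1 → after 1×micro: 2 ⇒ (c0=1, c1=2)

S1 state at macro-step 6 = 4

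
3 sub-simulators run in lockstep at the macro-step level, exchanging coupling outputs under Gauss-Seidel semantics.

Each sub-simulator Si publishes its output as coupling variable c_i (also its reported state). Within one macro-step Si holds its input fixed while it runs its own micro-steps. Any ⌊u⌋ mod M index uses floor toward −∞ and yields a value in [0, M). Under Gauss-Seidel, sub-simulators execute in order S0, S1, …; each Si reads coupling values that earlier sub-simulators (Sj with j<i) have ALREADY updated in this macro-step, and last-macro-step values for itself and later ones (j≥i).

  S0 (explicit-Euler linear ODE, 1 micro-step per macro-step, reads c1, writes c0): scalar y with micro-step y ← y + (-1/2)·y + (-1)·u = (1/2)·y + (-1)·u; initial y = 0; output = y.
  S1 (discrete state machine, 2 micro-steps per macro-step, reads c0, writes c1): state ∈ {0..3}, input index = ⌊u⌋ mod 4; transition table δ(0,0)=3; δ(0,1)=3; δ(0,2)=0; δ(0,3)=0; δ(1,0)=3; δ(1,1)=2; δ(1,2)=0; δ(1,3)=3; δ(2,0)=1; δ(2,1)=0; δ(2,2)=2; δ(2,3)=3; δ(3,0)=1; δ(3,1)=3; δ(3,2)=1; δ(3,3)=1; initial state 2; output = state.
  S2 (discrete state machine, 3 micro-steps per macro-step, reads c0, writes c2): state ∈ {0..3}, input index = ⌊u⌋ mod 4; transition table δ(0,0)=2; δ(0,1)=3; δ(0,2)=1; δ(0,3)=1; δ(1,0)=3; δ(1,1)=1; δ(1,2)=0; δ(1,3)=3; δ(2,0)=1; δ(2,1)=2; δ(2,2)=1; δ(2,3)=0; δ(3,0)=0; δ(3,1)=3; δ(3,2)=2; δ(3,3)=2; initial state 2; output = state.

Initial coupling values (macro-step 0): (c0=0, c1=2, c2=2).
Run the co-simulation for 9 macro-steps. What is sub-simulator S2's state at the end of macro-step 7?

macro 1: S0 reads c1=2 → after 1×micro: -2; S1 reads c0=-2 → after 2×micro: 2; S2 reads c0=-2 → after 3×micro: 1 ⇒ (c0=-2, c1=2, c2=1)
macro 2: S0 reads c1=2 → after 1×micro: -3; S1 reads c0=-3 → after 2×micro: 3; S2 reads c0=-3 → after 3×micro: 1 ⇒ (c0=-3, c1=3, c2=1)
macro 3: S0 reads c1=3 → after 1×micro: -9/2; S1 reads c0=-9/2 → after 2×micro: 3; S2 reads c0=-9/2 → after 3×micro: 0 ⇒ (c0=-9/2, c1=3, c2=0)
macro 4: S0 reads c1=3 → after 1×micro: -21/4; S1 reads c0=-21/4 → after 2×micro: 0; S2 reads c0=-21/4 → after 3×micro: 1 ⇒ (c0=-21/4, c1=0, c2=1)
macro 5: S0 reads c1=0 → after 1×micro: -21/8; S1 reads c0=-21/8 → after 2×micro: 3; S2 reads c0=-21/8 → after 3×micro: 1 ⇒ (c0=-21/8, c1=3, c2=1)
macro 6: S0 reads c1=3 → after 1×micro: -69/16; S1 reads c0=-69/16 → after 2×micro: 3; S2 reads c0=-69/16 → after 3×micro: 0 ⇒ (c0=-69/16, c1=3, c2=0)
macro 7: S0 reads c1=3 → after 1×micro: -165/32; S1 reads c0=-165/32 → after 2×micro: 0; S2 reads c0=-165/32 → after 3×micro: 1 ⇒ (c0=-165/32, c1=0, c2=1)
macro 8: S0 reads c1=0 → after 1×micro: -165/64; S1 reads c0=-165/64 → after 2×micro: 3; S2 reads c0=-165/64 → after 3×micro: 1 ⇒ (c0=-165/64, c1=3, c2=1)
macro 9: S0 reads c1=3 → after 1×micro: -549/128; S1 reads c0=-549/128 → after 2×micro: 3; S2 reads c0=-549/128 → after 3×micro: 0 ⇒ (c0=-549/128, c1=3, c2=0)

S2 state at macro-step 7 = 1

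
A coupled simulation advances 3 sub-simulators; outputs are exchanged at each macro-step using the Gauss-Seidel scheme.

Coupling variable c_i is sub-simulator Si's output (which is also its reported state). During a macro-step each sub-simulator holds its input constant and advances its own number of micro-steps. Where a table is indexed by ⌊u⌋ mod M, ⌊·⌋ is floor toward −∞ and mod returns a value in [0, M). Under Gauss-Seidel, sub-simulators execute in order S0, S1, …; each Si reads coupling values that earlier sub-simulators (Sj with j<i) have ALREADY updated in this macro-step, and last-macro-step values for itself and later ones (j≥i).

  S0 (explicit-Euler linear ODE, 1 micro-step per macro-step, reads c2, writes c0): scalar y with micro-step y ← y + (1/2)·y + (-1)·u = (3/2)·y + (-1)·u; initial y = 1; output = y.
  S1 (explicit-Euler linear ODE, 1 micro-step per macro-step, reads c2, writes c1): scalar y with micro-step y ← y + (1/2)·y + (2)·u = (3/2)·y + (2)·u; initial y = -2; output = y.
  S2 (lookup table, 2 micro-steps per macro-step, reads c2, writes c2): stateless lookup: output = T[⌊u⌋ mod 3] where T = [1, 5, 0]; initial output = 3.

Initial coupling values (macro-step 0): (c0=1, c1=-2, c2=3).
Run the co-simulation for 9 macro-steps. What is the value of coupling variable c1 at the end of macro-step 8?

c1 at macro-step 8 = 23197/128

macro 1: S0 reads c2=3 → after 1×micro: -3/2; S1 reads c2=3 → after 1×micro: 3; S2 reads c2=3 → after 2×micro: 1 ⇒ (c0=-3/2, c1=3, c2=1)
macro 2: S0 reads c2=1 → after 1×micro: -13/4; S1 reads c2=1 → after 1×micro: 13/2; S2 reads c2=1 → after 2×micro: 5 ⇒ (c0=-13/4, c1=13/2, c2=5)
macro 3: S0 reads c2=5 → after 1×micro: -79/8; S1 reads c2=5 → after 1×micro: 79/4; S2 reads c2=5 → after 2×micro: 0 ⇒ (c0=-79/8, c1=79/4, c2=0)
macro 4: S0 reads c2=0 → after 1×micro: -237/16; S1 reads c2=0 → after 1×micro: 237/8; S2 reads c2=0 → after 2×micro: 1 ⇒ (c0=-237/16, c1=237/8, c2=1)
macro 5: S0 reads c2=1 → after 1×micro: -743/32; S1 reads c2=1 → after 1×micro: 743/16; S2 reads c2=1 → after 2×micro: 5 ⇒ (c0=-743/32, c1=743/16, c2=5)
macro 6: S0 reads c2=5 → after 1×micro: -2549/64; S1 reads c2=5 → after 1×micro: 2549/32; S2 reads c2=5 → after 2×micro: 0 ⇒ (c0=-2549/64, c1=2549/32, c2=0)
macro 7: S0 reads c2=0 → after 1×micro: -7647/128; S1 reads c2=0 → after 1×micro: 7647/64; S2 reads c2=0 → after 2×micro: 1 ⇒ (c0=-7647/128, c1=7647/64, c2=1)
macro 8: S0 reads c2=1 → after 1×micro: -23197/256; S1 reads c2=1 → after 1×micro: 23197/128; S2 reads c2=1 → after 2×micro: 5 ⇒ (c0=-23197/256, c1=23197/128, c2=5)
macro 9: S0 reads c2=5 → after 1×micro: -72151/512; S1 reads c2=5 → after 1×micro: 72151/256; S2 reads c2=5 → after 2×micro: 0 ⇒ (c0=-72151/512, c1=72151/256, c2=0)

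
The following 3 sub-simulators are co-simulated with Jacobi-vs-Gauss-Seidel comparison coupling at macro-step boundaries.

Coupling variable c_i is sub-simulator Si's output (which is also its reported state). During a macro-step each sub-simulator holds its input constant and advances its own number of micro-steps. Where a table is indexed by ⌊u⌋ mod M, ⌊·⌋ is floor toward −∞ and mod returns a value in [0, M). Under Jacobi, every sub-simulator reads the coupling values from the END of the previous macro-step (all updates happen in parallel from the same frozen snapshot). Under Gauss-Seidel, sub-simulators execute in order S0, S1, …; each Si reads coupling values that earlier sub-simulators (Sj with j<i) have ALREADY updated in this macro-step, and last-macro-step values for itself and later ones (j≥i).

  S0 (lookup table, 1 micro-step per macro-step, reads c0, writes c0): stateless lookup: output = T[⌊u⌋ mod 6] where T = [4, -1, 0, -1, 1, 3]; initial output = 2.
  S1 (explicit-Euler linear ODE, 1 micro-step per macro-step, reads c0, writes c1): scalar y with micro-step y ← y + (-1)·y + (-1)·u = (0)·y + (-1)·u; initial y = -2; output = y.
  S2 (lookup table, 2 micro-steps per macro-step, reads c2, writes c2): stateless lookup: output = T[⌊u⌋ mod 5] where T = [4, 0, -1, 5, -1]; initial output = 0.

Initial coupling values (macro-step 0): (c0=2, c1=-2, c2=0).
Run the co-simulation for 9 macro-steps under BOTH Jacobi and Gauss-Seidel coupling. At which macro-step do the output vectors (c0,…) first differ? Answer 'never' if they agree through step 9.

[Jacobi] macro 1: S0 reads c0=2 → after 1×micro: 0; S1 reads c0=2 → after 1×micro: -2; S2 reads c2=0 → after 2×micro: 4 ⇒ (c0=0, c1=-2, c2=4)
[Jacobi] macro 2: S0 reads c0=0 → after 1×micro: 4; S1 reads c0=0 → after 1×micro: 0; S2 reads c2=4 → after 2×micro: -1 ⇒ (c0=4, c1=0, c2=-1)
[Jacobi] macro 3: S0 reads c0=4 → after 1×micro: 1; S1 reads c0=4 → after 1×micro: -4; S2 reads c2=-1 → after 2×micro: -1 ⇒ (c0=1, c1=-4, c2=-1)
[Jacobi] macro 4: S0 reads c0=1 → after 1×micro: -1; S1 reads c0=1 → after 1×micro: -1; S2 reads c2=-1 → after 2×micro: -1 ⇒ (c0=-1, c1=-1, c2=-1)
[Jacobi] macro 5: S0 reads c0=-1 → after 1×micro: 3; S1 reads c0=-1 → after 1×micro: 1; S2 reads c2=-1 → after 2×micro: -1 ⇒ (c0=3, c1=1, c2=-1)
[Jacobi] macro 6: S0 reads c0=3 → after 1×micro: -1; S1 reads c0=3 → after 1×micro: -3; S2 reads c2=-1 → after 2×micro: -1 ⇒ (c0=-1, c1=-3, c2=-1)
[Jacobi] macro 7: S0 reads c0=-1 → after 1×micro: 3; S1 reads c0=-1 → after 1×micro: 1; S2 reads c2=-1 → after 2×micro: -1 ⇒ (c0=3, c1=1, c2=-1)
[Jacobi] macro 8: S0 reads c0=3 → after 1×micro: -1; S1 reads c0=3 → after 1×micro: -3; S2 reads c2=-1 → after 2×micro: -1 ⇒ (c0=-1, c1=-3, c2=-1)
[Jacobi] macro 9: S0 reads c0=-1 → after 1×micro: 3; S1 reads c0=-1 → after 1×micro: 1; S2 reads c2=-1 → after 2×micro: -1 ⇒ (c0=3, c1=1, c2=-1)
[Gauss-Seidel] macro 1: S0 reads c0=2 → after 1×micro: 0; S1 reads c0=0 → after 1×micro: 0; S2 reads c2=0 → after 2×micro: 4 ⇒ (c0=0, c1=0, c2=4)
[Gauss-Seidel] macro 2: S0 reads c0=0 → after 1×micro: 4; S1 reads c0=4 → after 1×micro: -4; S2 reads c2=4 → after 2×micro: -1 ⇒ (c0=4, c1=-4, c2=-1)
[Gauss-Seidel] macro 3: S0 reads c0=4 → after 1×micro: 1; S1 reads c0=1 → after 1×micro: -1; S2 reads c2=-1 → after 2×micro: -1 ⇒ (c0=1, c1=-1, c2=-1)
[Gauss-Seidel] macro 4: S0 reads c0=1 → after 1×micro: -1; S1 reads c0=-1 → after 1×micro: 1; S2 reads c2=-1 → after 2×micro: -1 ⇒ (c0=-1, c1=1, c2=-1)
[Gauss-Seidel] macro 5: S0 reads c0=-1 → after 1×micro: 3; S1 reads c0=3 → after 1×micro: -3; S2 reads c2=-1 → after 2×micro: -1 ⇒ (c0=3, c1=-3, c2=-1)
[Gauss-Seidel] macro 6: S0 reads c0=3 → after 1×micro: -1; S1 reads c0=-1 → after 1×micro: 1; S2 reads c2=-1 → after 2×micro: -1 ⇒ (c0=-1, c1=1, c2=-1)
[Gauss-Seidel] macro 7: S0 reads c0=-1 → after 1×micro: 3; S1 reads c0=3 → after 1×micro: -3; S2 reads c2=-1 → after 2×micro: -1 ⇒ (c0=3, c1=-3, c2=-1)
[Gauss-Seidel] macro 8: S0 reads c0=3 → after 1×micro: -1; S1 reads c0=-1 → after 1×micro: 1; S2 reads c2=-1 → after 2×micro: -1 ⇒ (c0=-1, c1=1, c2=-1)
[Gauss-Seidel] macro 9: S0 reads c0=-1 → after 1×micro: 3; S1 reads c0=3 → after 1×micro: -3; S2 reads c2=-1 → after 2×micro: -1 ⇒ (c0=3, c1=-3, c2=-1)

first divergence at macro-step: 1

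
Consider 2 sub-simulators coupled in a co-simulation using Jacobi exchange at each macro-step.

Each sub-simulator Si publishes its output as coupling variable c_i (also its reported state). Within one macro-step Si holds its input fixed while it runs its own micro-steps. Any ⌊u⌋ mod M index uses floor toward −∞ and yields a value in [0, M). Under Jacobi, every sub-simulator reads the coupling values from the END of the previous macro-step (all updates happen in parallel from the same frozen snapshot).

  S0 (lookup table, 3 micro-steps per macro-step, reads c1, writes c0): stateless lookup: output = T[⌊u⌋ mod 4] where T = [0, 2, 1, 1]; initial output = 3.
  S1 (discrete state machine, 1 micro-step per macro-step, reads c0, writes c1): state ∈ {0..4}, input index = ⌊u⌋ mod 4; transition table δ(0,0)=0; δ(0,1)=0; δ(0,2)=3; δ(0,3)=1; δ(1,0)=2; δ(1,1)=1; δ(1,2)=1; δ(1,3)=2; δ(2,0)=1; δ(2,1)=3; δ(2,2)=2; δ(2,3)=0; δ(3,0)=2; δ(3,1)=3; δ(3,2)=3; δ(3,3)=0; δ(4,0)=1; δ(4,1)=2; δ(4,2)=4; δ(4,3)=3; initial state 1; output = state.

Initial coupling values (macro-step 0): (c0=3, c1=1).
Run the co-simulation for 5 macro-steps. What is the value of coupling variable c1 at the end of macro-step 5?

c1 at macro-step 5 = 3

macro 1: S0 reads c1=1 → after 3×micro: 2; S1 reads c0=3 → after 1×micro: 2 ⇒ (c0=2, c1=2)
macro 2: S0 reads c1=2 → after 3×micro: 1; S1 reads c0=2 → after 1×micro: 2 ⇒ (c0=1, c1=2)
macro 3: S0 reads c1=2 → after 3×micro: 1; S1 reads c0=1 → after 1×micro: 3 ⇒ (c0=1, c1=3)
macro 4: S0 reads c1=3 → after 3×micro: 1; S1 reads c0=1 → after 1×micro: 3 ⇒ (c0=1, c1=3)
macro 5: S0 reads c1=3 → after 3×micro: 1; S1 reads c0=1 → after 1×micro: 3 ⇒ (c0=1, c1=3)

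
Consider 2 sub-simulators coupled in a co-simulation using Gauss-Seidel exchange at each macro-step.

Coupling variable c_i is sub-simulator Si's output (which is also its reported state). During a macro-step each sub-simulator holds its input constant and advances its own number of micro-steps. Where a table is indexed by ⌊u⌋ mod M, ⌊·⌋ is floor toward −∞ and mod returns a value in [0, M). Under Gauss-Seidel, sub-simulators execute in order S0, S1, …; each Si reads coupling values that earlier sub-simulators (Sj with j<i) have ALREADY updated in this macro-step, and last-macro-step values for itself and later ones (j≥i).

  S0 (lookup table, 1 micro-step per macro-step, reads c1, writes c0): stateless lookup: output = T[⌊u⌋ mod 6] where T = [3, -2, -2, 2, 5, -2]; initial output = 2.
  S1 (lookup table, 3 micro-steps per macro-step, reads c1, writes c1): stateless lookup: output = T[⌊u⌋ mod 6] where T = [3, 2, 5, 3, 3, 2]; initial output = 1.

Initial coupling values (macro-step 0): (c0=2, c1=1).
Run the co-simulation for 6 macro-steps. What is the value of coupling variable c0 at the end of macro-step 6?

macro 1: S0 reads c1=1 → after 1×micro: -2; S1 reads c1=1 → after 3×micro: 2 ⇒ (c0=-2, c1=2)
macro 2: S0 reads c1=2 → after 1×micro: -2; S1 reads c1=2 → after 3×micro: 5 ⇒ (c0=-2, c1=5)
macro 3: S0 reads c1=5 → after 1×micro: -2; S1 reads c1=5 → after 3×micro: 2 ⇒ (c0=-2, c1=2)
macro 4: S0 reads c1=2 → after 1×micro: -2; S1 reads c1=2 → after 3×micro: 5 ⇒ (c0=-2, c1=5)
macro 5: S0 reads c1=5 → after 1×micro: -2; S1 reads c1=5 → after 3×micro: 2 ⇒ (c0=-2, c1=2)
macro 6: S0 reads c1=2 → after 1×micro: -2; S1 reads c1=2 → after 3×micro: 5 ⇒ (c0=-2, c1=5)

c0 at macro-step 6 = -2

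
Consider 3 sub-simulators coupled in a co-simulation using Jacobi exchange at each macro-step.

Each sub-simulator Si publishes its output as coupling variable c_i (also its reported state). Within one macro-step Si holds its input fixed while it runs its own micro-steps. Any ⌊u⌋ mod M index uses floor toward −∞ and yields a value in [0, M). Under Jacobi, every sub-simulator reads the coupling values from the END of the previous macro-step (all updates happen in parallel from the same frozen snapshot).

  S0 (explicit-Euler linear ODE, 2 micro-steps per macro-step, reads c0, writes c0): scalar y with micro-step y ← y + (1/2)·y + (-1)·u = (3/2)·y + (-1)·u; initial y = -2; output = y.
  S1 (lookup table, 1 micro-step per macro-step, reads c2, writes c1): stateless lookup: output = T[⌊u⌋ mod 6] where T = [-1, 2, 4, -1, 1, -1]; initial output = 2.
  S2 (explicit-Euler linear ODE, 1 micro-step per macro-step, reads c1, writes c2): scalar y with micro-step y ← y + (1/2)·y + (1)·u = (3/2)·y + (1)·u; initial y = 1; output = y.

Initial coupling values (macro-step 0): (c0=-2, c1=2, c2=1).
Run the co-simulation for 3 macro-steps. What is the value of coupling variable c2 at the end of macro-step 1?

macro 1: S0 reads c0=-2 → after 2×micro: 1/2; S1 reads c2=1 → after 1×micro: 2; S2 reads c1=2 → after 1×micro: 7/2 ⇒ (c0=1/2, c1=2, c2=7/2)
macro 2: S0 reads c0=1/2 → after 2×micro: -1/8; S1 reads c2=7/2 → after 1×micro: -1; S2 reads c1=2 → after 1×micro: 29/4 ⇒ (c0=-1/8, c1=-1, c2=29/4)
macro 3: S0 reads c0=-1/8 → after 2×micro: 1/32; S1 reads c2=29/4 → after 1×micro: 2; S2 reads c1=-1 → after 1×micro: 79/8 ⇒ (c0=1/32, c1=2, c2=79/8)

c2 at macro-step 1 = 7/2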